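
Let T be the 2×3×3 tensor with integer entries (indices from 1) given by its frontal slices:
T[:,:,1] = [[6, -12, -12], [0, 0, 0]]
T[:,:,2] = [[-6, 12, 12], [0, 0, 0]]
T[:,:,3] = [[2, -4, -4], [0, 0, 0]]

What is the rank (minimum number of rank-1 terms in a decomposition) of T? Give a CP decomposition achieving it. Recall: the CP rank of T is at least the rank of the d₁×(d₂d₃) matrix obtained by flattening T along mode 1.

Lower bound: T ≠ 0 (e.g. T[1,1,1] = 6), so rank(T) ≥ 1.
Upper bound: the mode-1 fibre T[:,1,1] = [6, 0] gives a = (1, 0) (primitive direction); the mode-2 fibre T[1,:,1] = [6, -12, -12] gives b = (1, -2, -2); then c[k] = T[1,1,k] / (a[1]·b[1]) = [6, -6, 2] / 1 = (6, -6, 2).
Expanding (1, 0) ⊗ (1, -2, -2) ⊗ (6, -6, 2) reproduces all 18 entries of T, so T = (1, 0) ⊗ (1, -2, -2) ⊗ (6, -6, 2) and rank(T) ≤ 1.
These bounds meet, so rank(T) = 1.

rank(T) = 1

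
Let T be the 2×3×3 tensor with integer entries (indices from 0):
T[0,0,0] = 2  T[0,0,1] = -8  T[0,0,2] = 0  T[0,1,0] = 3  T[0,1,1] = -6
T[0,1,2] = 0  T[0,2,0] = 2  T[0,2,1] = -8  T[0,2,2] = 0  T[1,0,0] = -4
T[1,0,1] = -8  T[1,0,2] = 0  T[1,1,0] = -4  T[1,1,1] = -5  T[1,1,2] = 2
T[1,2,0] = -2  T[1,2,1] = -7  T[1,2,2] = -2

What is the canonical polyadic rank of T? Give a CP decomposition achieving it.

Lower bound: in the mode-2 unfolding of T (rows indexed by j, columns by (i,k)) the 3×3 minor on rows j ∈ {0, 1, 2}, columns (i,k) ∈ {(0,0), (0,1), (1,0)} is det [[2, -8, -4], [3, -6, -4], [2, -8, -2]] = 24 ≠ 0, so that unfolding has rank ≥ 3 and hence rank(T) ≥ 3 (CP rank is at least every unfolding rank, though it can be larger).
Upper bound: T is a sum of 3 rank-1 terms, T = [0, 1] ⊗ [0, 1, -1] ⊗ [-2, -1, 2] + [1, 0] ⊗ [1, 1, 1] ⊗ [4, -4, 0] + [1, 2] ⊗ [2, 1, 2] ⊗ [-1, -2, 0] (one valid choice — decompositions are not unique — normalised so each a, b is primitive with positive first nonzero entry; check it by expanding all entries), so rank(T) ≤ 3.
These bounds meet, so rank(T) = 3.

rank(T) = 3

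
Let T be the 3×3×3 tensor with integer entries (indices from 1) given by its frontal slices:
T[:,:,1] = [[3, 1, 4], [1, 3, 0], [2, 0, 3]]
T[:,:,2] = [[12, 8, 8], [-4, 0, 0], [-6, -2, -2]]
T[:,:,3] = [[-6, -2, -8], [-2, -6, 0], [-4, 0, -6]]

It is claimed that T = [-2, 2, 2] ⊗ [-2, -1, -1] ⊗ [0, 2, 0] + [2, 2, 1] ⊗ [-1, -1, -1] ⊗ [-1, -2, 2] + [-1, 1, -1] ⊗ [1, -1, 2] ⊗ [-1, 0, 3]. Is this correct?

No

Reconstruct entry (1,1,3) from the claimed factors: Σₗ aₗ[1]bₗ[1]cₗ[3] = (-2)·(-2)·(0) + (2)·(-1)·(2) + (-1)·(1)·(3) = -7, but T[1,1,3] = -6. The claim is false.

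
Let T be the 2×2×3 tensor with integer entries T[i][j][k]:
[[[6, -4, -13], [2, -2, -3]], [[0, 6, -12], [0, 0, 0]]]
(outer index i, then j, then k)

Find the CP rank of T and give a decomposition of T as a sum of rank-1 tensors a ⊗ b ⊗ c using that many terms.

rank(T) = 2

Lower bound: the mode-1 unfolding of T (rows indexed by i, columns by (j,k) = (0,0), (0,1), (0,2), (1,0), (1,1), (1,2)) is [[6, -4, -13, 2, -2, -3], [0, 6, -12, 0, 0, 0]].
There the 2×2 minor on rows i ∈ {0, 1}, columns (j,k) ∈ {(0,0), (0,1)} is det [[6, -4], [0, 6]] = 36 ≠ 0, so this unfolding has rank ≥ 2; CP rank is at least every unfolding rank, so rank(T) ≥ 2. (Unfolding ranks only ever bound the CP rank from below — rank(T) can be strictly larger than all of them — so the matching upper bound has to come from an explicit 2-term decomposition.)
Upper bound — finding two terms. Write S_k = T[:,:,k] for the frontal slices: S₀ = [[6, 2], [0, 0]], S₁ = [[-4, -2], [6, 0]], S₂ = [[-13, -3], [-12, 0]].
If T = a₁ ⊗ b₁ ⊗ c₁ + a₂ ⊗ b₂ ⊗ c₂ then each S_k = c₁[k]·a₁b₁ᵀ + c₂[k]·a₂b₂ᵀ. S₀ and S₁ are linearly independent, so a₁b₁ᵀ and a₂b₂ᵀ must span the same plane of matrices: they are the rank-1 matrices of the form x·S₀ + y·S₁.
det(x·S₀ + y·S₁) is −12·xy + 12·y² = (-12)·(x − y)(y), vanishing at (x:y) = (1:1) and (1:0).
M₁ = S₀ + S₁ = [[2, 0], [6, 0]] = 2·[1, 3][1, 0]ᵀ and M₂ = S₀ = [[6, 2], [0, 0]] = 2·[1, 0][3, 1]ᵀ, so take a₁ = [1, 3], b₁ = [1, 0], a₂ = [1, 0], b₂ = [3, 1].
Each slice is an integer combination of E₁ = a₁b₁ᵀ and E₂ = a₂b₂ᵀ: S₀ = 2·E₂, S₁ = 2·E₁ − 2·E₂, S₂ = −4·E₁ − 3·E₂; reading off coefficients, c₁ = [0, 2, -4] and c₂ = [2, -2, -3].
Hence T = [1, 3] ⊗ [1, 0] ⊗ [0, 2, -4] + [1, 0] ⊗ [3, 1] ⊗ [2, -2, -3], so rank(T) ≤ 2.
These bounds meet, so rank(T) = 2.
Check entry T[1,0,1] = 6: (3)·(1)·(2) + (0)·(3)·(-2) = 6.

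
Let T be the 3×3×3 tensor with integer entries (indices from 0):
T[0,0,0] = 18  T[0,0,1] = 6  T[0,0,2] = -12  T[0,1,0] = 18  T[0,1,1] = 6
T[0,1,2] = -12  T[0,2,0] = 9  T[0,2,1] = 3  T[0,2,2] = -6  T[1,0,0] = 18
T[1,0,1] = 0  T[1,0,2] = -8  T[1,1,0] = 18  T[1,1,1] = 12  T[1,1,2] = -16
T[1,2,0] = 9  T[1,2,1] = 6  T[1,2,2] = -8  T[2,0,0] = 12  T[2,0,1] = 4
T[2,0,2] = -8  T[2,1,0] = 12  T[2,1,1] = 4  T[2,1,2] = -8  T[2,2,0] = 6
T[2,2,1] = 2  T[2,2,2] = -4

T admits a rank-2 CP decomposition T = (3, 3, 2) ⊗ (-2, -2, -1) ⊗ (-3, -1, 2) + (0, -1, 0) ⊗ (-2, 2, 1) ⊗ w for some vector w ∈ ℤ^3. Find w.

Subtract the known terms from T to get the rank-1 residual R = (0, -1, 0) ⊗ (-2, 2, 1) ⊗ w, so R[i,j,k] = a[i]·b[j]·w[k]. Pick indices with nonzero a[1]·b[0] = (-1)·(-2) = 2. Only the fibre through (1,0,·) is needed: R[1,0,:] = T[1,0,:] − Σₗ aₗ[1]bₗ[0]cₗ = [18, 0, -8] − (3)·(-2)·(-3, -1, 2) = [0, -6, 4]. Then w[k] = R[1,0,k] / 2 for each k, giving w = [0, -6, 4] / 2 = (0, -3, 2).

w = (0, -3, 2)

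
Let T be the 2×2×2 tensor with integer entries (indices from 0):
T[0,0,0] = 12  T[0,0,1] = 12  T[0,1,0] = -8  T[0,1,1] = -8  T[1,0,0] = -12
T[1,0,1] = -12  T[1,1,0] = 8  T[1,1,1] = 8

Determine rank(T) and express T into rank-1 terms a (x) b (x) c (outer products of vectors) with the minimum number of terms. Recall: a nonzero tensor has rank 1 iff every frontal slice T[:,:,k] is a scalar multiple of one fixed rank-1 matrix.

rank(T) = 1

Lower bound: T ≠ 0 (e.g. T[0,0,0] = 12), so rank(T) ≥ 1.
Upper bound: if T = a (x) b (x) c then every fibre of T is a multiple of the corresponding factor, so read the factors off the fibres through the nonzero entry T[0,0,0] = 12.
The mode-1 fibre T[:,0,0] = [12, -12] gives a = [1, -1] (primitive direction); the mode-2 fibre T[0,:,0] = [12, -8] gives b = [3, -2]; then c[k] = T[0,0,k] / (a[0]·b[0]) = [12, 12] / 3 = [4, 4].
Expanding [1, -1] (x) [3, -2] (x) [4, 4] reproduces all 8 entries of T, so T = [1, -1] (x) [3, -2] (x) [4, 4] and rank(T) ≤ 1.
These bounds meet, so rank(T) = 1.
Check entry T[1,1,1] = 8: (-1)·(-2)·(4) = 8.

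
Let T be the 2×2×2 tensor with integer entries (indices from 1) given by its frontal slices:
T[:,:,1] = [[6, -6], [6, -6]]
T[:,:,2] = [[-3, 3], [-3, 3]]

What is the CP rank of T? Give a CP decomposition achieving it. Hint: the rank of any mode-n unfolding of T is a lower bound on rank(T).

Lower bound: T ≠ 0 (e.g. T[1,1,1] = 6), so rank(T) ≥ 1.
Upper bound: if T = a ⊗ b ⊗ c then every fibre of T is a multiple of the corresponding factor, so read the factors off the fibres through the nonzero entry T[1,1,1] = 6.
The mode-1 fibre T[:,1,1] = [6, 6] gives a = [1, 1] (primitive direction); the mode-2 fibre T[1,:,1] = [6, -6] gives b = [1, -1]; then c[k] = T[1,1,k] / (a[1]·b[1]) = [6, -3] / 1 = [6, -3].
Expanding [1, 1] ⊗ [1, -1] ⊗ [6, -3] reproduces all 8 entries of T, so T = [1, 1] ⊗ [1, -1] ⊗ [6, -3] and rank(T) ≤ 1.
These bounds meet, so rank(T) = 1.
Check entry T[1,1,2] = -3: (1)·(1)·(-3) = -3.

rank(T) = 1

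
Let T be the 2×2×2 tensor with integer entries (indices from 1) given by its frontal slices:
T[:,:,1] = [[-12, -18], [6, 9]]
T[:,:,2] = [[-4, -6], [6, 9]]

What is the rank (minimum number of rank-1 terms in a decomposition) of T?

Lower bound: in the mode-1 unfolding of T (rows indexed by i, columns by (j,k)) the 2×2 minor on rows i ∈ {1, 2}, columns (j,k) ∈ {(1,1), (1,2)} is det [[-12, -4], [6, 6]] = -48 ≠ 0, so that unfolding has rank ≥ 2 and hence rank(T) ≥ 2 (CP rank is at least every unfolding rank, though it can be larger).
Upper bound: T[:,j,:] = b[j]·M for every slice, with b = [2, 3] and M = [[-6, -2], [3, 3]] (rows i, columns k).
Splitting M by its rows (i = 1, 2), M = [1, 0][-6, -2]ᵀ + [0, 1][3, 3]ᵀ.
Hence T = [1, 0] ⊗ [2, 3] ⊗ [-6, -2] + [0, 1] ⊗ [2, 3] ⊗ [3, 3], so rank(T) ≤ 2.
These bounds meet, so rank(T) = 2.

2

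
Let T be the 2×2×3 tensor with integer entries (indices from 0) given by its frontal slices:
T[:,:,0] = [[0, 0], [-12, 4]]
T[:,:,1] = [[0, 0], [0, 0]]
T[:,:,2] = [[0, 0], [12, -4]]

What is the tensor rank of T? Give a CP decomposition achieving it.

rank(T) = 1

Lower bound: T ≠ 0 (e.g. T[1,0,0] = -12), so rank(T) ≥ 1.
Upper bound: if T = a ⊗ b ⊗ c then every fibre of T is a multiple of the corresponding factor, so read the factors off the fibres through the nonzero entry T[1,0,0] = -12.
The mode-1 fibre T[:,0,0] = [0, -12] gives a = (0, 1) (primitive direction); the mode-2 fibre T[1,:,0] = [-12, 4] gives b = (3, -1); then c[k] = T[1,0,k] / (a[1]·b[0]) = [-12, 0, 12] / 3 = (-4, 0, 4).
Expanding (0, 1) ⊗ (3, -1) ⊗ (-4, 0, 4) reproduces all 12 entries of T, so T = (0, 1) ⊗ (3, -1) ⊗ (-4, 0, 4) and rank(T) ≤ 1.
These bounds meet, so rank(T) = 1.
Check entry T[1,0,0] = -12: (1)·(3)·(-4) = -12.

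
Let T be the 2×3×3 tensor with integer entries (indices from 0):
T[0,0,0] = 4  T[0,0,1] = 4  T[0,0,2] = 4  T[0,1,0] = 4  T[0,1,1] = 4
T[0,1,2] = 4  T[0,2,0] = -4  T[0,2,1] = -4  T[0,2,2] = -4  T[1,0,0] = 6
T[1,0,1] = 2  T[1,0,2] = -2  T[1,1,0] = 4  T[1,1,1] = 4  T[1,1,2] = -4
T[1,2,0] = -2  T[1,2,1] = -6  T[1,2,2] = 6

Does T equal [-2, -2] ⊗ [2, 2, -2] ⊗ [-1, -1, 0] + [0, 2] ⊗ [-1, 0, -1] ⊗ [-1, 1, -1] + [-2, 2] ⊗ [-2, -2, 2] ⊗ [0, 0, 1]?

Reconstruct entrywise from the claimed factors. For example, T[1,0,1] = 2 and Σₗ aₗ[1]bₗ[0]cₗ[1] = (-2)·(2)·(-1) + (2)·(-1)·(1) + (2)·(-2)·(0) = 2; checking all 18 entries, every one matches. The claim holds.

Yes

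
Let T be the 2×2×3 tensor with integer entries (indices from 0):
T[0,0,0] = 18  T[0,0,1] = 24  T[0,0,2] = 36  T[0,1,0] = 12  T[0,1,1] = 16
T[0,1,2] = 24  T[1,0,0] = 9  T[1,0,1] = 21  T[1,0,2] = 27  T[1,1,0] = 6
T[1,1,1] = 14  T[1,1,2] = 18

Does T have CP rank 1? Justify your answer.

No

The mode-3 unfolding of T (rows indexed by k, columns by (i,j) = (0,0), (0,1), (1,0), (1,1)) is [[18, 12, 9, 6], [24, 16, 21, 14], [36, 24, 27, 18]].
There the 2×2 minor on rows k ∈ {0, 1}, columns (i,j) ∈ {(0,0), (1,0)} is det [[18, 9], [24, 21]] = 162 ≠ 0, so this unfolding has rank ≥ 2; CP rank is at least every unfolding rank, so rank(T) ≥ 2.
In particular rank(T) ≥ 2 > 1, so T is not rank-1.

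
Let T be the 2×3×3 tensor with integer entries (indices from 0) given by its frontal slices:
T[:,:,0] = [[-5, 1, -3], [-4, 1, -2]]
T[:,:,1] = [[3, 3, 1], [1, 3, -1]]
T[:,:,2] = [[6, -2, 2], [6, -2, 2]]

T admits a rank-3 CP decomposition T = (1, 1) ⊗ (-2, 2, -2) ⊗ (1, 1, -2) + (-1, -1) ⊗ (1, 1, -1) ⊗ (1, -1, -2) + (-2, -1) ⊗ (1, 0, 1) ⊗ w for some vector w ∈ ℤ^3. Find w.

Subtract the known terms from T to get the rank-1 residual R = (-2, -1) ⊗ (1, 0, 1) ⊗ w, so R[i,j,k] = a[i]·b[j]·w[k]. Pick indices with nonzero a[0]·b[0] = (-2)·(1) = -2. Only the fibre through (0,0,·) is needed: R[0,0,:] = T[0,0,:] − Σₗ aₗ[0]bₗ[0]cₗ = [-5, 3, 6] − (1)·(-2)·(1, 1, -2) − (-1)·(1)·(1, -1, -2) = [-2, 4, 0]. Then w[k] = R[0,0,k] / -2 for each k, giving w = [-2, 4, 0] / -2 = (1, -2, 0).

w = (1, -2, 0)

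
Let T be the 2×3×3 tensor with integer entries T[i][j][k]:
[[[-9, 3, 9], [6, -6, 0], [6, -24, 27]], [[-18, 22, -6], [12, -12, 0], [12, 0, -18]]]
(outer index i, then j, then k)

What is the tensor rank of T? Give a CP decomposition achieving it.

rank(T) = 2

Lower bound: in the mode-1 unfolding of T (rows indexed by i, columns by (j,k)) the 2×2 minor on rows i ∈ {0, 1}, columns (j,k) ∈ {(0,0), (0,1)} is det [[-9, 3], [-18, 22]] = -144 ≠ 0, so that unfolding has rank ≥ 2 and hence rank(T) ≥ 2 (CP rank is at least every unfolding rank, though it can be larger).
Upper bound: with S_k = T[:,:,k], the two rank-1 terms a₁b₁ᵀ, a₂b₂ᵀ are the rank-1 members of the pencil x·S₀ + y·S₁.
The 2×2 minor of x·S₀ + y·S₁ on rows {0,1}, columns {0,1} is −96·xy + 96·y² = (-96)·(x − y)(y), vanishing at (x:y) = (1:1) and (1:0).
M₁ = S₀ + S₁ = [[-6, 0, -18], [4, 0, 12]] = (-2)·[3, -2][1, 0, 3]ᵀ and M₂ = S₀ = [[-9, 6, 6], [-18, 12, 12]] = (-3)·[1, 2][3, -2, -2]ᵀ, so take a₁ = [3, -2], b₁ = [1, 0, 3], a₂ = [1, 2], b₂ = [3, -2, -2].
Each slice is an integer combination of E₁ = a₁b₁ᵀ and E₂ = a₂b₂ᵀ: S₀ = −3·E₂, S₁ = −2·E₁ + 3·E₂, S₂ = 3·E₁; reading off coefficients, c₁ = [0, -2, 3] and c₂ = [-3, 3, 0].
Hence T = [3, -2] (x) [1, 0, 3] (x) [0, -2, 3] + [1, 2] (x) [3, -2, -2] (x) [-3, 3, 0], so rank(T) ≤ 2.
These bounds meet, so rank(T) = 2.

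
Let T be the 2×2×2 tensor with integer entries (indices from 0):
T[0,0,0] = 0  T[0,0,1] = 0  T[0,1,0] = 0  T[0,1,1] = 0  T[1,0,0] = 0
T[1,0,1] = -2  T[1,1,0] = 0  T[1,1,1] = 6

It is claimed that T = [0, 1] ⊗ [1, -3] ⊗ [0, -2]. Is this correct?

Reconstruct entrywise from the claimed factors. For example, T[1,1,1] = 6 and Σₗ aₗ[1]bₗ[1]cₗ[1] = (1)·(-3)·(-2) = 6; checking all 8 entries, every one matches. The claim holds.

Yes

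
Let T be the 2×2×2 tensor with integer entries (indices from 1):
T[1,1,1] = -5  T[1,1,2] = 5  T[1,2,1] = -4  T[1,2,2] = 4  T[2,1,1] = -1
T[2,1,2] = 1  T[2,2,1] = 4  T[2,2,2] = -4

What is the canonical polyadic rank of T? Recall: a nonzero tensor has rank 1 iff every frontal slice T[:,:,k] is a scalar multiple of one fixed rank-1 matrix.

Lower bound: in the mode-1 unfolding of T (rows indexed by i, columns by (j,k)) the 2×2 minor on rows i ∈ {1, 2}, columns (j,k) ∈ {(1,1), (2,1)} is det [[-5, -4], [-1, 4]] = -24 ≠ 0, so that unfolding has rank ≥ 2 and hence rank(T) ≥ 2 (CP rank is at least every unfolding rank, though it can be larger).
Upper bound: T[:,:,k] = c[k]·M for every slice, with c = (1, -1) and M = [[-5, -4], [-1, 4]] (rows i, columns j).
Splitting M by its rows (i = 1, 2), M = (1, 0)(-5, -4)ᵀ + (0, 1)(-1, 4)ᵀ.
Hence T = (1, 0) (x) (-5, -4) (x) (1, -1) + (0, 1) (x) (-1, 4) (x) (1, -1), so rank(T) ≤ 2.
These bounds meet, so rank(T) = 2.

2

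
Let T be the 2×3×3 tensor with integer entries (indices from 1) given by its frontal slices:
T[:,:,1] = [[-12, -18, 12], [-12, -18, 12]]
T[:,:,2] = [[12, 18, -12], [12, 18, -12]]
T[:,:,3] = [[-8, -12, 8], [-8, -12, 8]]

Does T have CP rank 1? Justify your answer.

Yes

If T = a ⊗ b ⊗ c then every fibre of T is a multiple of the corresponding factor, so read the factors off the fibres through the nonzero entry T[1,1,1] = -12.
The mode-1 fibre T[:,1,1] = [-12, -12] gives a = (1, 1) (primitive direction); the mode-2 fibre T[1,:,1] = [-12, -18, 12] gives b = (2, 3, -2); then c[k] = T[1,1,k] / (a[1]·b[1]) = [-12, 12, -8] / 2 = (-6, 6, -4).
Expanding (1, 1) ⊗ (2, 3, -2) ⊗ (-6, 6, -4) reproduces all 18 entries of T, so T = (1, 1) ⊗ (2, 3, -2) ⊗ (-6, 6, -4) and rank(T) ≤ 1.
Equivalently every frontal slice T[:,:,k] is c[k] times the rank-1 matrix (1, 1) ⊗ (2, 3, -2). So T has rank 1 (it is nonzero).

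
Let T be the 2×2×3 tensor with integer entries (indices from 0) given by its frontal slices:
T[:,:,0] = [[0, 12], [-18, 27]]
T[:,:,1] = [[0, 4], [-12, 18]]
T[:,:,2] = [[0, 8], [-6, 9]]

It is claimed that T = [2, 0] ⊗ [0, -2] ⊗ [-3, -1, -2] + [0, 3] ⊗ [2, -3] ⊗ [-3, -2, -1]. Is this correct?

Yes

Reconstruct entrywise from the claimed factors. For example, T[1,0,2] = -6 and Σₗ aₗ[1]bₗ[0]cₗ[2] = (0)·(0)·(-2) + (3)·(2)·(-1) = -6; checking all 12 entries, every one matches. The claim holds.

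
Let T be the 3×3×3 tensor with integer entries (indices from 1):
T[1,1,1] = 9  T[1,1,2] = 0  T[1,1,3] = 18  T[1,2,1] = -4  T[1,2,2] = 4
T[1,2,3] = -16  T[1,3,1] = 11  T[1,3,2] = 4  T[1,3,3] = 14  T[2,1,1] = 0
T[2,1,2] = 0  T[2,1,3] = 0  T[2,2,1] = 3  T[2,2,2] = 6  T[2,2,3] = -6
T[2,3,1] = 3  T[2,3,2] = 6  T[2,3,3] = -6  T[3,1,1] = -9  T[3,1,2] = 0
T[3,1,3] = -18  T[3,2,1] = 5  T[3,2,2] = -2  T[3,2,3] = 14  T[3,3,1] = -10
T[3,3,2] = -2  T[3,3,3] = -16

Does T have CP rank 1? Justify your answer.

No

The mode-3 unfolding of T (rows indexed by k, columns by (i,j) = (1,1), (1,2), (1,3), (2,1), (2,2), (2,3), (3,1), (3,2), (3,3)) is [[9, -4, 11, 0, 3, 3, -9, 5, -10], [0, 4, 4, 0, 6, 6, 0, -2, -2], [18, -16, 14, 0, -6, -6, -18, 14, -16]].
There the 2×2 minor on rows k ∈ {1, 2}, columns (i,j) ∈ {(1,1), (1,2)} is det [[9, -4], [0, 4]] = 36 ≠ 0, so this unfolding has rank ≥ 2; CP rank is at least every unfolding rank, so rank(T) ≥ 2.
In particular rank(T) ≥ 2 > 1, so T is not rank-1.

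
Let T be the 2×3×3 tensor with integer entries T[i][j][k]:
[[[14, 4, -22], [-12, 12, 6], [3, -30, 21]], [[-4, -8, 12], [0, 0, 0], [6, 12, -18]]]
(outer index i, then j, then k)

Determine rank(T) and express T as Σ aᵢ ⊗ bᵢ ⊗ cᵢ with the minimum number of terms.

Lower bound: the mode-3 unfolding of T (rows indexed by k, columns by (i,j) = (0,0), (0,1), (0,2), (1,0), (1,1), (1,2)) is [[14, -12, 3, -4, 0, 6], [4, 12, -30, -8, 0, 12], [-22, 6, 21, 12, 0, -18]].
There the 2×2 minor on rows k ∈ {0, 1}, columns (i,j) ∈ {(0,0), (0,1)} is det [[14, -12], [4, 12]] = 216 ≠ 0, so this unfolding has rank ≥ 2; CP rank is at least every unfolding rank, so rank(T) ≥ 2. (This is only a lower bound: in general the CP rank may exceed every unfolding rank, so we still need to exhibit 2 rank-1 terms summing to T.)
Upper bound — finding two terms. Write S_k = T[:,:,k] for the frontal slices: S₀ = [[14, -12, 3], [-4, 0, 6]], S₁ = [[4, 12, -30], [-8, 0, 12]], S₂ = [[-22, 6, 21], [12, 0, -18]].
If T = a₁ ⊗ b₁ ⊗ c₁ + a₂ ⊗ b₂ ⊗ c₂ then each S_k = c₁[k]·a₁b₁ᵀ + c₂[k]·a₂b₂ᵀ. S₀ and S₁ are linearly independent, so a₁b₁ᵀ and a₂b₂ᵀ must span the same plane of matrices: they are the rank-1 matrices of the form x·S₀ + y·S₁.
The 2×2 minor of x·S₀ + y·S₁ on rows {0,1}, columns {0,1} is −48·x² − 48·xy + 96·y² = (-48)·(x + 2·y)(x − y), vanishing at (x:y) = (2:-1) and (1:1).
M₁ = 2·S₀ − S₁ = [[24, -36, 36], [0, 0, 0]] = 12·[1, 0][2, -3, 3]ᵀ and M₂ = S₀ + S₁ = [[18, 0, -27], [-12, 0, 18]] = 3·[3, -2][2, 0, -3]ᵀ, so take a₁ = [1, 0], b₁ = [2, -3, 3], a₂ = [3, -2], b₂ = [2, 0, -3].
Each slice is an integer combination of E₁ = a₁b₁ᵀ and E₂ = a₂b₂ᵀ: S₀ = 4·E₁ + E₂, S₁ = −4·E₁ + 2·E₂, S₂ = −2·E₁ − 3·E₂; reading off coefficients, c₁ = [4, -4, -2] and c₂ = [1, 2, -3].
Hence T = [1, 0] ⊗ [2, -3, 3] ⊗ [4, -4, -2] + [3, -2] ⊗ [2, 0, -3] ⊗ [1, 2, -3], so rank(T) ≤ 2.
These bounds meet, so rank(T) = 2.

rank(T) = 2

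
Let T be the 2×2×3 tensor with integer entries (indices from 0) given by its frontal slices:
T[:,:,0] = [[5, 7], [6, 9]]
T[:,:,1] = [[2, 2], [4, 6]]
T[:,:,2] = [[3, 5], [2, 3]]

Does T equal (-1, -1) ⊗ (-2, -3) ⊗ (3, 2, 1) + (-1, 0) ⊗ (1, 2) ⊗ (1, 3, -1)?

No

Reconstruct entry (0,0,1) from the claimed factors: Σₗ aₗ[0]bₗ[0]cₗ[1] = (-1)·(-2)·(2) + (-1)·(1)·(3) = 1, but T[0,0,1] = 2. The claim is false.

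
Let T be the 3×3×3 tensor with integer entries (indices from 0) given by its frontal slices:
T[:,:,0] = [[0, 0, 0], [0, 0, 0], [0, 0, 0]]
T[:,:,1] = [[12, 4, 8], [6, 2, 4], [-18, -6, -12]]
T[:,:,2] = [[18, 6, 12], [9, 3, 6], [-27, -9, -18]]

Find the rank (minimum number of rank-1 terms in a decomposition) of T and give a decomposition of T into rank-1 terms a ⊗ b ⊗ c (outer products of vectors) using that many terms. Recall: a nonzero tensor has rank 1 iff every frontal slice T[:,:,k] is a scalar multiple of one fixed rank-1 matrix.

rank(T) = 1

Lower bound: T ≠ 0 (e.g. T[0,0,1] = 12), so rank(T) ≥ 1.
Upper bound: if T = a ⊗ b ⊗ c then every fibre of T is a multiple of the corresponding factor, so read the factors off the fibres through the nonzero entry T[0,0,1] = 12.
The mode-1 fibre T[:,0,1] = [12, 6, -18] gives a = (2, 1, -3) (primitive direction); the mode-2 fibre T[0,:,1] = [12, 4, 8] gives b = (3, 1, 2); then c[k] = T[0,0,k] / (a[0]·b[0]) = [0, 12, 18] / 6 = (0, 2, 3).
Expanding (2, 1, -3) ⊗ (3, 1, 2) ⊗ (0, 2, 3) reproduces all 27 entries of T, so T = (2, 1, -3) ⊗ (3, 1, 2) ⊗ (0, 2, 3) and rank(T) ≤ 1.
These bounds meet, so rank(T) = 1.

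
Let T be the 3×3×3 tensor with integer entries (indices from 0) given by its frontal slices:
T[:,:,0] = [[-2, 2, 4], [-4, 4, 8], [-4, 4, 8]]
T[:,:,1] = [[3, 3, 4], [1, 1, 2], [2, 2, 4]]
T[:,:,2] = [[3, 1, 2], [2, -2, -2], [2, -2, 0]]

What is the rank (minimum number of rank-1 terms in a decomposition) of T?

Lower bound: the mode-2 unfolding of T (rows indexed by j, columns by (i,k) = (0,0), (0,1), (0,2), (1,0), (1,1), (1,2), (2,0), (2,1), (2,2)) is [[-2, 3, 3, -4, 1, 2, -4, 2, 2], [2, 3, 1, 4, 1, -2, 4, 2, -2], [4, 4, 2, 8, 2, -2, 8, 4, 0]].
There the 3×3 minor on rows j ∈ {0, 1, 2}, columns (i,k) ∈ {(0,0), (0,1), (0,2)} is det [[-2, 3, 3], [2, 3, 1], [4, 4, 2]] = -16 ≠ 0, so this unfolding has rank ≥ 3; CP rank is at least every unfolding rank, so rank(T) ≥ 3. (Flattening ranks never certify an upper bound on CP rank; for that we must actually write T with 3 rank-1 terms.)
Upper bound: T is a sum of 3 rank-1 terms, T = (1, 1, 2) ⊗ (1, 1, 0) ⊗ (0, -1, -2) + (1, 2, 2) ⊗ (1, -1, -2) ⊗ (-2, 0, 1) + (2, 1, 2) ⊗ (1, 1, 1) ⊗ (0, 2, 2) (one valid choice — decompositions are not unique — normalised so each a, b is primitive with positive first nonzero entry; check it by expanding all entries), so rank(T) ≤ 3.
These bounds meet, so rank(T) = 3.
Check entry T[2,2,1] = 4: (2)·(0)·(-1) + (2)·(-2)·(0) + (2)·(1)·(2) = 4.

3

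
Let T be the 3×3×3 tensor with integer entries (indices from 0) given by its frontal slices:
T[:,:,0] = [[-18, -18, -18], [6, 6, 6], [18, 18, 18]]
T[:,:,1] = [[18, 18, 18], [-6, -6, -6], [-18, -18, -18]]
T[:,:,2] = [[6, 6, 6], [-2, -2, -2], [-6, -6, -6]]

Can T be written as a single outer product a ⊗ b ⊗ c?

Yes

The mode-1 fibre T[:,0,0] = [-18, 6, 18] gives a = [3, -1, -3] (primitive direction); the mode-2 fibre T[0,:,0] = [-18, -18, -18] gives b = [1, 1, 1]; then c[k] = T[0,0,k] / (a[0]·b[0]) = [-18, 18, 6] / 3 = [-6, 6, 2].
Expanding [3, -1, -3] ⊗ [1, 1, 1] ⊗ [-6, 6, 2] reproduces all 27 entries of T, so T = [3, -1, -3] ⊗ [1, 1, 1] ⊗ [-6, 6, 2] and rank(T) ≤ 1.
Equivalently every frontal slice T[:,:,k] is c[k] times the rank-1 matrix [3, -1, -3] ⊗ [1, 1, 1]. So T has rank 1 (it is nonzero).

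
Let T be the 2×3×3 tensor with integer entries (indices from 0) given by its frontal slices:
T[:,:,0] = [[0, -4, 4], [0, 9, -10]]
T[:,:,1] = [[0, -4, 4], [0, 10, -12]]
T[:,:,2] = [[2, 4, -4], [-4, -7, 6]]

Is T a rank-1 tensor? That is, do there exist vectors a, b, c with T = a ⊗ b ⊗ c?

The mode-3 unfolding of T (rows indexed by k, columns by (i,j) = (0,0), (0,1), (0,2), (1,0), (1,1), (1,2)) is [[0, -4, 4, 0, 9, -10], [0, -4, 4, 0, 10, -12], [2, 4, -4, -4, -7, 6]].
There the 3×3 minor on rows k ∈ {0, 1, 2}, columns (i,j) ∈ {(0,0), (0,1), (1,1)} is det [[0, -4, 9], [0, -4, 10], [2, 4, -7]] = -8 ≠ 0, so this unfolding has rank ≥ 3; CP rank is at least every unfolding rank, so rank(T) ≥ 3.
In particular rank(T) ≥ 3 > 1, so T is not rank-1.

No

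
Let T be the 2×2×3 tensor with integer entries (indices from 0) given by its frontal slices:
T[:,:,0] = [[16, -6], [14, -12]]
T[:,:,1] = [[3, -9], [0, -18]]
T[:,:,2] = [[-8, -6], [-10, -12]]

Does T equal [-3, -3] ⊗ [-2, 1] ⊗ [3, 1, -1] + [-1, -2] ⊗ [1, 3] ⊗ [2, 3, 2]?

No

Reconstruct entry (0,1,0) from the claimed factors: Σₗ aₗ[0]bₗ[1]cₗ[0] = (-3)·(1)·(3) + (-1)·(3)·(2) = -15, but T[0,1,0] = -6. The claim is false.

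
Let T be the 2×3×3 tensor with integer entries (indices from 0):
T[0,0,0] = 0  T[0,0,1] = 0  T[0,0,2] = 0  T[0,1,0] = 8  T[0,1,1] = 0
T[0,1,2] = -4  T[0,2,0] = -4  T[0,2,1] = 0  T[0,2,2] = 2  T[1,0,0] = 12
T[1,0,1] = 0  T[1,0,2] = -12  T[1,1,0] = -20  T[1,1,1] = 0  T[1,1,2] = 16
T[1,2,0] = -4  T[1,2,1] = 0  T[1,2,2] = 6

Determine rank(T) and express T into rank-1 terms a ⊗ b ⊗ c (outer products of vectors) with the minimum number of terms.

Lower bound: the mode-3 unfolding of T (rows indexed by k, columns by (i,j) = (0,0), (0,1), (0,2), (1,0), (1,1), (1,2)) is [[0, 8, -4, 12, -20, -4], [0, 0, 0, 0, 0, 0], [0, -4, 2, -12, 16, 6]].
There the 2×2 minor on rows k ∈ {0, 2}, columns (i,j) ∈ {(0,1), (1,0)} is det [[8, 12], [-4, -12]] = -48 ≠ 0, so this unfolding has rank ≥ 2; CP rank is at least every unfolding rank, so rank(T) ≥ 2. (This is only a lower bound: in general the CP rank may exceed every unfolding rank, so we still need to exhibit 2 rank-1 terms summing to T.)
Upper bound — finding two terms. Write S_k = T[:,:,k] for the frontal slices: S₀ = [[0, 8, -4], [12, -20, -4]], S₁ = [[0, 0, 0], [0, 0, 0]], S₂ = [[0, -4, 2], [-12, 16, 6]].
If T = a₁ ⊗ b₁ ⊗ c₁ + a₂ ⊗ b₂ ⊗ c₂ then each S_k = c₁[k]·a₁b₁ᵀ + c₂[k]·a₂b₂ᵀ. S₀ and S₂ are linearly independent, so a₁b₁ᵀ and a₂b₂ᵀ must span the same plane of matrices: they are the rank-1 matrices of the form x·S₀ + y·S₂.
The 2×2 minor of x·S₀ + y·S₂ on rows {0,1}, columns {0,1} is −96·x² + 144·xy − 48·y² = (-48)·(2·x − y)(x − y), vanishing at (x:y) = (1:2) and (1:1).
M₁ = S₀ + 2·S₂ = [[0, 0, 0], [-12, 12, 8]] = (-4)·(0, 1)(3, -3, -2)ᵀ and M₂ = S₀ + S₂ = [[0, 4, -2], [0, -4, 2]] = 2·(1, -1)(0, 2, -1)ᵀ, so take a₁ = (0, 1), b₁ = (3, -3, -2), a₂ = (1, -1), b₂ = (0, 2, -1).
Each slice is an integer combination of E₁ = a₁b₁ᵀ and E₂ = a₂b₂ᵀ: S₀ = 4·E₁ + 4·E₂, S₁ = 0, S₂ = −4·E₁ − 2·E₂; reading off coefficients, c₁ = (4, 0, -4) and c₂ = (4, 0, -2).
Hence T = (0, 1) ⊗ (3, -3, -2) ⊗ (4, 0, -4) + (1, -1) ⊗ (0, 2, -1) ⊗ (4, 0, -2), so rank(T) ≤ 2.
These bounds meet, so rank(T) = 2.

rank(T) = 2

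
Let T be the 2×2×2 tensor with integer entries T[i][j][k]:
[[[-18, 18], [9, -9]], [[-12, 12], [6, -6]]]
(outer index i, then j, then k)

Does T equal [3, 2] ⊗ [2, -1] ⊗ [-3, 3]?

Yes

Reconstruct entrywise from the claimed factors. For example, T[1,0,0] = -12 and Σₗ aₗ[1]bₗ[0]cₗ[0] = (2)·(2)·(-3) = -12; checking all 8 entries, every one matches. The claim holds.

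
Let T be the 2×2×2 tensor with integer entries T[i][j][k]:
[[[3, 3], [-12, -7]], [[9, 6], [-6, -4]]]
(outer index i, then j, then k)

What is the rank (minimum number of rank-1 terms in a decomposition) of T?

2

Lower bound: the mode-2 unfolding of T (rows indexed by j, columns by (i,k) = (0,0), (0,1), (1,0), (1,1)) is [[3, 3, 9, 6], [-12, -7, -6, -4]].
There the 2×2 minor on rows j ∈ {0, 1}, columns (i,k) ∈ {(0,0), (0,1)} is det [[3, 3], [-12, -7]] = 15 ≠ 0, so this unfolding has rank ≥ 2; CP rank is at least every unfolding rank, so rank(T) ≥ 2. (Unfolding ranks only ever bound the CP rank from below — rank(T) can be strictly larger than all of them — so the matching upper bound has to come from an explicit 2-term decomposition.)
Upper bound — finding two terms. Write S_k = T[:,:,k] for the frontal slices: S₀ = [[3, -12], [9, -6]], S₁ = [[3, -7], [6, -4]].
If T = a₁ (x) b₁ (x) c₁ + a₂ (x) b₂ (x) c₂ then each S_k = c₁[k]·a₁b₁ᵀ + c₂[k]·a₂b₂ᵀ. S₀ and S₁ are linearly independent, so a₁b₁ᵀ and a₂b₂ᵀ must span the same plane of matrices: they are the rank-1 matrices of the form x·S₀ + y·S₁.
det(x·S₀ + y·S₁) is 90·x² + 105·xy + 30·y² = 15·(3·x + 2·y)(2·x + y), vanishing at (x:y) = (2:-3) and (1:-2).
M₁ = 2·S₀ − 3·S₁ = [[-3, -3], [0, 0]] = (-3)·[1, 0][1, 1]ᵀ and M₂ = S₀ − 2·S₁ = [[-3, 2], [-3, 2]] = −[1, 1][3, -2]ᵀ, so take a₁ = [1, 0], b₁ = [1, 1], a₂ = [1, 1], b₂ = [3, -2].
Each slice is an integer combination of E₁ = a₁b₁ᵀ and E₂ = a₂b₂ᵀ: S₀ = −6·E₁ + 3·E₂, S₁ = −3·E₁ + 2·E₂; reading off coefficients, c₁ = [-6, -3] and c₂ = [3, 2].
Hence T = [1, 0] (x) [1, 1] (x) [-6, -3] + [1, 1] (x) [3, -2] (x) [3, 2], so rank(T) ≤ 2.
These bounds meet, so rank(T) = 2.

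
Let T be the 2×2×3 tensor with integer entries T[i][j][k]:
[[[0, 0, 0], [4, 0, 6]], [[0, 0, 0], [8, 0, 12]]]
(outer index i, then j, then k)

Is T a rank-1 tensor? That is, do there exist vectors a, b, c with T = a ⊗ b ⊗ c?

If T = a ⊗ b ⊗ c then every fibre of T is a multiple of the corresponding factor, so read the factors off the fibres through the nonzero entry T[0,1,0] = 4.
The mode-1 fibre T[:,1,0] = [4, 8] gives a = (1, 2) (primitive direction); the mode-2 fibre T[0,:,0] = [0, 4] gives b = (0, 1); then c[k] = T[0,1,k] / (a[0]·b[1]) = [4, 0, 6] / 1 = (4, 0, 6).
Expanding (1, 2) ⊗ (0, 1) ⊗ (4, 0, 6) reproduces all 12 entries of T, so T = (1, 2) ⊗ (0, 1) ⊗ (4, 0, 6) and rank(T) ≤ 1.
Equivalently every frontal slice T[:,:,k] is c[k] times the rank-1 matrix (1, 2) ⊗ (0, 1). So T has rank 1 (it is nonzero).

Yes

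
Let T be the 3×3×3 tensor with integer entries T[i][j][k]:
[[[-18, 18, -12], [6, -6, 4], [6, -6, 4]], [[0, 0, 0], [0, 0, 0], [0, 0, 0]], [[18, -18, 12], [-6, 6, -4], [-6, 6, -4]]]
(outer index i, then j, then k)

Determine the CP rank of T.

Lower bound: T ≠ 0 (e.g. T[0,0,0] = -18), so rank(T) ≥ 1.
Upper bound: the mode-1 fibre T[:,0,0] = [-18, 0, 18] gives a = [1, 0, -1] (primitive direction); the mode-2 fibre T[0,:,0] = [-18, 6, 6] gives b = [3, -1, -1]; then c[k] = T[0,0,k] / (a[0]·b[0]) = [-18, 18, -12] / 3 = [-6, 6, -4].
Expanding [1, 0, -1] ∘ [3, -1, -1] ∘ [-6, 6, -4] reproduces all 27 entries of T, so T = [1, 0, -1] ∘ [3, -1, -1] ∘ [-6, 6, -4] and rank(T) ≤ 1.
These bounds meet, so rank(T) = 1.

1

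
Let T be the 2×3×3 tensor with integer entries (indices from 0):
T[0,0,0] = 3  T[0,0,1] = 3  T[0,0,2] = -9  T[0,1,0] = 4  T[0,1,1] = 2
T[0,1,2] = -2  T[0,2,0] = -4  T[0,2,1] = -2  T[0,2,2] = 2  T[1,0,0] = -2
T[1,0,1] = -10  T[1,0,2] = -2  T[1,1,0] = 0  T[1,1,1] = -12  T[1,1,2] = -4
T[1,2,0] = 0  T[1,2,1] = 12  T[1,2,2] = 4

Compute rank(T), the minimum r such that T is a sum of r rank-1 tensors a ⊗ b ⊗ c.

3

Lower bound: the mode-3 unfolding of T (rows indexed by k, columns by (i,j) = (0,0), (0,1), (0,2), (1,0), (1,1), (1,2)) is [[3, 4, -4, -2, 0, 0], [3, 2, -2, -10, -12, 12], [-9, -2, 2, -2, -4, 4]].
There the 3×3 minor on rows k ∈ {0, 1, 2}, columns (i,j) ∈ {(0,0), (0,1), (1,0)} is det [[3, 4, -2], [3, 2, -10], [-9, -2, -2]] = 288 ≠ 0, so this unfolding has rank ≥ 3; CP rank is at least every unfolding rank, so rank(T) ≥ 3. (This is only a lower bound: in general the CP rank may exceed every unfolding rank, so we still need to exhibit 3 rank-1 terms summing to T.)
Upper bound: T is a sum of 3 rank-1 terms, T = (1, -2) ⊗ (1, 1, -1) ⊗ (2, 4, 0) + (1, 0) ⊗ (1, 0, 0) ⊗ (0, 0, -8) + (1, 2) ⊗ (1, 2, -2) ⊗ (1, -1, -1) (written with every a and b primitive with positive leading entry and the scale carried by c; CP decompositions are not unique, and this one is verified by expanding entrywise), so rank(T) ≤ 3.
These bounds meet, so rank(T) = 3.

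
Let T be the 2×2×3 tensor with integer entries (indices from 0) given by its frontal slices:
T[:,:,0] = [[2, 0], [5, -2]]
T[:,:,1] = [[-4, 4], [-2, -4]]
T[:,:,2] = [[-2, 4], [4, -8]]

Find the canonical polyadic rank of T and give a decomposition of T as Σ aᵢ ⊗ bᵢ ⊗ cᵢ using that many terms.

Lower bound: the mode-3 unfolding of T (rows indexed by k, columns by (i,j) = (0,0), (0,1), (1,0), (1,1)) is [[2, 0, 5, -2], [-4, 4, -2, -4], [-2, 4, 4, -8]].
There the 3×3 minor on rows k ∈ {0, 1, 2}, columns (i,j) ∈ {(0,0), (0,1), (1,0)} is det [[2, 0, 5], [-4, 4, -2], [-2, 4, 4]] = 8 ≠ 0, so this unfolding has rank ≥ 3; CP rank is at least every unfolding rank, so rank(T) ≥ 3. (Flattening ranks never certify an upper bound on CP rank; for that we must actually write T with 3 rank-1 terms.)
Upper bound: T is a sum of 3 rank-1 terms, T = (0, 1) ⊗ (1, -2) ⊗ (1, 0, 2) + (1, -1) ⊗ (1, -2) ⊗ (0, -2, -2) + (1, 2) ⊗ (1, 0) ⊗ (2, -2, 0) (one valid choice — decompositions are not unique — normalised so each a, b is primitive with positive first nonzero entry; check it by expanding all entries), so rank(T) ≤ 3.
These bounds meet, so rank(T) = 3.

rank(T) = 3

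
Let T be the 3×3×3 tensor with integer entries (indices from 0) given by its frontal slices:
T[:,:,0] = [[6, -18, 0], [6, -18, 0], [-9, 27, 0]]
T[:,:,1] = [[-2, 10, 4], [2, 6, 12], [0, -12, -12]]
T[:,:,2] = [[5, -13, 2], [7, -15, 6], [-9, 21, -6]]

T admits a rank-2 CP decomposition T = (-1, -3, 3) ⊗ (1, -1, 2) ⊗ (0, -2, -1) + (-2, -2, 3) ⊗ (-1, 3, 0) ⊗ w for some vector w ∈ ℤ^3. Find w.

Subtract the known terms from T to get the rank-1 residual R = (-2, -2, 3) ⊗ (-1, 3, 0) ⊗ w, so R[i,j,k] = a[i]·b[j]·w[k]. Pick indices with nonzero a[0]·b[0] = (-2)·(-1) = 2. Only the fibre through (0,0,·) is needed: R[0,0,:] = T[0,0,:] − Σₗ aₗ[0]bₗ[0]cₗ = [6, -2, 5] − (-1)·(1)·(0, -2, -1) = [6, -4, 4]. Then w[k] = R[0,0,k] / 2 for each k, giving w = [6, -4, 4] / 2 = (3, -2, 2).

w = (3, -2, 2)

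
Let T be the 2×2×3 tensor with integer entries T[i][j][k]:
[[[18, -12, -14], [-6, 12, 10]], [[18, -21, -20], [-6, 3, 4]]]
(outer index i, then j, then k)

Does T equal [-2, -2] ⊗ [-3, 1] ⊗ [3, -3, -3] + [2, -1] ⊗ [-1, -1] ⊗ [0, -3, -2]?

Yes

Reconstruct entrywise from the claimed factors. For example, T[1,0,0] = 18 and Σₗ aₗ[1]bₗ[0]cₗ[0] = (-2)·(-3)·(3) + (-1)·(-1)·(0) = 18; checking all 12 entries, every one matches. The claim holds.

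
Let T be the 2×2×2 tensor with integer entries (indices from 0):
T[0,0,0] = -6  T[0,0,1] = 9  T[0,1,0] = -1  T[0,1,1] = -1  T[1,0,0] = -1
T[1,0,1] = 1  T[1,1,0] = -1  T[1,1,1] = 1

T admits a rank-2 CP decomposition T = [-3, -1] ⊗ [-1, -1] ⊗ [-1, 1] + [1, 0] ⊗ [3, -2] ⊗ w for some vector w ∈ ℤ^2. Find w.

Subtract the known terms from T to get the rank-1 residual R = [1, 0] ⊗ [3, -2] ⊗ w, so R[i,j,k] = a[i]·b[j]·w[k]. Pick indices with nonzero a[0]·b[0] = (1)·(3) = 3. Only the fibre through (0,0,·) is needed: R[0,0,:] = T[0,0,:] − Σₗ aₗ[0]bₗ[0]cₗ = [-6, 9] − (-3)·(-1)·[-1, 1] = [-3, 6]. Then w[k] = R[0,0,k] / 3 for each k, giving w = [-3, 6] / 3 = [-1, 2].

w = [-1, 2]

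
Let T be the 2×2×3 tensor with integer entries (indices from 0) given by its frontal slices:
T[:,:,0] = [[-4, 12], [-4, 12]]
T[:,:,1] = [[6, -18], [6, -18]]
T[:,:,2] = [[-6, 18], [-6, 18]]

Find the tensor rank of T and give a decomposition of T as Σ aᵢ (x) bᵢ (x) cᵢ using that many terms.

rank(T) = 1

Lower bound: T ≠ 0 (e.g. T[0,0,0] = -4), so rank(T) ≥ 1.
Upper bound: the mode-1 fibre T[:,0,0] = [-4, -4] gives a = [1, 1] (primitive direction); the mode-2 fibre T[0,:,0] = [-4, 12] gives b = [1, -3]; then c[k] = T[0,0,k] / (a[0]·b[0]) = [-4, 6, -6] / 1 = [-4, 6, -6].
Expanding [1, 1] (x) [1, -3] (x) [-4, 6, -6] reproduces all 12 entries of T, so T = [1, 1] (x) [1, -3] (x) [-4, 6, -6] and rank(T) ≤ 1.
These bounds meet, so rank(T) = 1.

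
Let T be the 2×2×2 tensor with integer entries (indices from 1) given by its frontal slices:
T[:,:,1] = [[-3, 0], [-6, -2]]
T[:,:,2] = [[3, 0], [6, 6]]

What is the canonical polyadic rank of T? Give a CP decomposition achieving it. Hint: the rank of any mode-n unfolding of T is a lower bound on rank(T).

rank(T) = 2

Lower bound: the mode-1 unfolding of T (rows indexed by i, columns by (j,k) = (1,1), (1,2), (2,1), (2,2)) is [[-3, 3, 0, 0], [-6, 6, -2, 6]].
There the 2×2 minor on rows i ∈ {1, 2}, columns (j,k) ∈ {(1,1), (2,1)} is det [[-3, 0], [-6, -2]] = 6 ≠ 0, so this unfolding has rank ≥ 2; CP rank is at least every unfolding rank, so rank(T) ≥ 2. (Unfolding ranks only ever bound the CP rank from below — rank(T) can be strictly larger than all of them — so the matching upper bound has to come from an explicit 2-term decomposition.)
Upper bound — finding two terms. Write S_k = T[:,:,k] for the frontal slices: S₁ = [[-3, 0], [-6, -2]], S₂ = [[3, 0], [6, 6]].
If T = a₁ ⊗ b₁ ⊗ c₁ + a₂ ⊗ b₂ ⊗ c₂ then each S_k = c₁[k]·a₁b₁ᵀ + c₂[k]·a₂b₂ᵀ. S₁ and S₂ are linearly independent, so a₁b₁ᵀ and a₂b₂ᵀ must span the same plane of matrices: they are the rank-1 matrices of the form x·S₁ + y·S₂.
det(x·S₁ + y·S₂) is 6·x² − 24·xy + 18·y² = 6·(x − 3·y)(x − y), vanishing at (x:y) = (3:1) and (1:1).
M₁ = 3·S₁ + S₂ = [[-6, 0], [-12, 0]] = (-6)·[1, 2][1, 0]ᵀ and M₂ = S₁ + S₂ = [[0, 0], [0, 4]] = 4·[0, 1][0, 1]ᵀ, so take a₁ = [1, 2], b₁ = [1, 0], a₂ = [0, 1], b₂ = [0, 1].
Each slice is an integer combination of E₁ = a₁b₁ᵀ and E₂ = a₂b₂ᵀ: S₁ = −3·E₁ − 2·E₂, S₂ = 3·E₁ + 6·E₂; reading off coefficients, c₁ = [-3, 3] and c₂ = [-2, 6].
Hence T = [1, 2] ⊗ [1, 0] ⊗ [-3, 3] + [0, 1] ⊗ [0, 1] ⊗ [-2, 6], so rank(T) ≤ 2.
These bounds meet, so rank(T) = 2.
Check entry T[2,2,2] = 6: (2)·(0)·(3) + (1)·(1)·(6) = 6.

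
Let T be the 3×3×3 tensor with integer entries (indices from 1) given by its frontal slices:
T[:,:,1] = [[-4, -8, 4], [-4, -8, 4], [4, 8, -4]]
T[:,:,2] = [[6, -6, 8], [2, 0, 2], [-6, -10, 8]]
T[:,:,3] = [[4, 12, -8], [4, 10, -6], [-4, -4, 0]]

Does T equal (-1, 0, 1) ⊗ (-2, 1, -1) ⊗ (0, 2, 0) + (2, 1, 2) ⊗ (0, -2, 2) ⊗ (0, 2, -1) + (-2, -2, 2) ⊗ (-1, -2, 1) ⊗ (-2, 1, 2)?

Yes

Reconstruct entrywise from the claimed factors. For example, T[1,2,2] = -6 and Σₗ aₗ[1]bₗ[2]cₗ[2] = (-1)·(1)·(2) + (2)·(-2)·(2) + (-2)·(-2)·(1) = -6; checking all 27 entries, every one matches. The claim holds.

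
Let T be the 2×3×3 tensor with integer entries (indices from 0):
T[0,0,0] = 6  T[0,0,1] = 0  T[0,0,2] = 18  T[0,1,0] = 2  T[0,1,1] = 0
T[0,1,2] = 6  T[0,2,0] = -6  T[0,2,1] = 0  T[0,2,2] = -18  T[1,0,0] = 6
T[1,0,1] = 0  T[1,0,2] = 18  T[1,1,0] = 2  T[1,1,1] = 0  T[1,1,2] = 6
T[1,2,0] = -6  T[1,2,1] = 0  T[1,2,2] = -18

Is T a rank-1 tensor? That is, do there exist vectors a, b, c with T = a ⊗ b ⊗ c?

If T = a ⊗ b ⊗ c then every fibre of T is a multiple of the corresponding factor, so read the factors off the fibres through the nonzero entry T[0,0,0] = 6.
The mode-1 fibre T[:,0,0] = [6, 6] gives a = [1, 1] (primitive direction); the mode-2 fibre T[0,:,0] = [6, 2, -6] gives b = [3, 1, -3]; then c[k] = T[0,0,k] / (a[0]·b[0]) = [6, 0, 18] / 3 = [2, 0, 6].
Expanding [1, 1] ⊗ [3, 1, -3] ⊗ [2, 0, 6] reproduces all 18 entries of T, so T = [1, 1] ⊗ [3, 1, -3] ⊗ [2, 0, 6] and rank(T) ≤ 1.
Equivalently every frontal slice T[:,:,k] is c[k] times the rank-1 matrix [1, 1] ⊗ [3, 1, -3]. So T has rank 1 (it is nonzero).

Yes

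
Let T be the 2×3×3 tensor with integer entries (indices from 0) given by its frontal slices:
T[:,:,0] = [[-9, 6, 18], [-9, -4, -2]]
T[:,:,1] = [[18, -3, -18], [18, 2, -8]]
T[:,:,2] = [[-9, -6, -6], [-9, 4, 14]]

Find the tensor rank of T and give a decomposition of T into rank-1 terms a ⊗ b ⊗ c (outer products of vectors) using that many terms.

rank(T) = 2

Lower bound: in the mode-2 unfolding of T (rows indexed by j, columns by (i,k)) the 2×2 minor on rows j ∈ {0, 1}, columns (i,k) ∈ {(0,0), (0,1)} is det [[-9, 18], [6, -3]] = -81 ≠ 0, so that unfolding has rank ≥ 2 and hence rank(T) ≥ 2 (CP rank is at least every unfolding rank, though it can be larger).
Upper bound: with S_k = T[:,:,k], the two rank-1 terms a₁b₁ᵀ, a₂b₂ᵀ are the rank-1 members of the pencil x·S₀ + y·S₁.
The 2×2 minor of x·S₀ + y·S₁ on rows {0,1}, columns {0,1} is 90·x² − 225·xy + 90·y² = 45·(x − 2·y)(2·x − y), vanishing at (x:y) = (2:1) and (1:2).
M₁ = 2·S₀ + S₁ = [[0, 9, 18], [0, -6, -12]] = 3·(3, -2)(0, 1, 2)ᵀ and M₂ = S₀ + 2·S₁ = [[27, 0, -18], [27, 0, -18]] = 9·(1, 1)(3, 0, -2)ᵀ, so take a₁ = (3, -2), b₁ = (0, 1, 2), a₂ = (1, 1), b₂ = (3, 0, -2).
Each slice is an integer combination of E₁ = a₁b₁ᵀ and E₂ = a₂b₂ᵀ: S₀ = 2·E₁ − 3·E₂, S₁ = −E₁ + 6·E₂, S₂ = −2·E₁ − 3·E₂; reading off coefficients, c₁ = (2, -1, -2) and c₂ = (-3, 6, -3).
Hence T = (3, -2) ⊗ (0, 1, 2) ⊗ (2, -1, -2) + (1, 1) ⊗ (3, 0, -2) ⊗ (-3, 6, -3), so rank(T) ≤ 2.
These bounds meet, so rank(T) = 2.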